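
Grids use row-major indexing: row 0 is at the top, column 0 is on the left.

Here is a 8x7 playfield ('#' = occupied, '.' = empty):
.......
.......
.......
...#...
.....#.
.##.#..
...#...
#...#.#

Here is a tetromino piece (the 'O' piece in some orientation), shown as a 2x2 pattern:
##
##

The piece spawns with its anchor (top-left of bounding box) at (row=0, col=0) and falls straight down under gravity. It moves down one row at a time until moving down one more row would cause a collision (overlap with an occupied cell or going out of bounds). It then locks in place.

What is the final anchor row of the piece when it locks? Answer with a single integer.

Spawn at (row=0, col=0). Try each row:
  row 0: fits
  row 1: fits
  row 2: fits
  row 3: fits
  row 4: blocked -> lock at row 3

Answer: 3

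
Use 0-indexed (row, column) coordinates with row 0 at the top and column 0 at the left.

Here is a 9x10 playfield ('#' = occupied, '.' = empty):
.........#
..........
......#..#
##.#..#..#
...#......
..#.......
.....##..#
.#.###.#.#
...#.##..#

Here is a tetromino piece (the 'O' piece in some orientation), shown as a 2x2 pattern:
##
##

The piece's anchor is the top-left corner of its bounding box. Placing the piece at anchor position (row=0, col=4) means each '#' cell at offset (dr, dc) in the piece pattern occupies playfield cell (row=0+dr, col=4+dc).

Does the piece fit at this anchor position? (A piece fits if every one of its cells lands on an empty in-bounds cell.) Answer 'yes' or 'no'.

Check each piece cell at anchor (0, 4):
  offset (0,0) -> (0,4): empty -> OK
  offset (0,1) -> (0,5): empty -> OK
  offset (1,0) -> (1,4): empty -> OK
  offset (1,1) -> (1,5): empty -> OK
All cells valid: yes

Answer: yes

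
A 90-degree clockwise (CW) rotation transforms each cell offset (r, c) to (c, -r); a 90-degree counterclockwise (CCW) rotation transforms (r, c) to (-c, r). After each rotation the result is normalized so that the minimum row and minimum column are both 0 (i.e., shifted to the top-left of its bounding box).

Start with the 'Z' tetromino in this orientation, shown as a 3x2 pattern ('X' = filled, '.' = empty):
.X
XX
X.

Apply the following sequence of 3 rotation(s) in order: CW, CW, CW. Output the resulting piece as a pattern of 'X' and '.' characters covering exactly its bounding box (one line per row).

Start:
.X
XX
X.
After rotation 1 (CW):
XX.
.XX
After rotation 2 (CW):
.X
XX
X.
After rotation 3 (CW):
XX.
.XX

Answer: XX.
.XX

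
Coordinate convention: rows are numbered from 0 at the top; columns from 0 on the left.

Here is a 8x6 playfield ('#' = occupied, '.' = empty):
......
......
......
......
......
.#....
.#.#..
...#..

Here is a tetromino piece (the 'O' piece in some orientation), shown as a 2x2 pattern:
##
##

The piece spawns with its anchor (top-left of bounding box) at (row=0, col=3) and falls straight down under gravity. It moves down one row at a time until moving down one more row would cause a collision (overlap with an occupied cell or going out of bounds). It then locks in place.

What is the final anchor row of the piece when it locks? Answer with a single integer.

Answer: 4

Derivation:
Spawn at (row=0, col=3). Try each row:
  row 0: fits
  row 1: fits
  row 2: fits
  row 3: fits
  row 4: fits
  row 5: blocked -> lock at row 4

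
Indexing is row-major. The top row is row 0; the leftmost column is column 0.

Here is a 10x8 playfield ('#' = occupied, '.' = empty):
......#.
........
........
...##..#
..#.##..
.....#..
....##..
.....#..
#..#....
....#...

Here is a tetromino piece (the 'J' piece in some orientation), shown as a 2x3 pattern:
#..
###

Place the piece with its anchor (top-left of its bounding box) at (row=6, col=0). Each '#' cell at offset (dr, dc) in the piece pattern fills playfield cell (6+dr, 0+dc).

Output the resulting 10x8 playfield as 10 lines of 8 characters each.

Answer: ......#.
........
........
...##..#
..#.##..
.....#..
#...##..
###..#..
#..#....
....#...

Derivation:
Fill (6+0,0+0) = (6,0)
Fill (6+1,0+0) = (7,0)
Fill (6+1,0+1) = (7,1)
Fill (6+1,0+2) = (7,2)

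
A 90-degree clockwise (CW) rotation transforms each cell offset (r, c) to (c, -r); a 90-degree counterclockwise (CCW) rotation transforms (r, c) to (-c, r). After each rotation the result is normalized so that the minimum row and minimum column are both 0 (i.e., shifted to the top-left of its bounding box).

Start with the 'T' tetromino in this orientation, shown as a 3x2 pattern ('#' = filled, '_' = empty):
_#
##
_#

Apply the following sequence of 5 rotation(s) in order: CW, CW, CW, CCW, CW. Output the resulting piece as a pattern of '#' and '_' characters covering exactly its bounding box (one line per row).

Start:
_#
##
_#
After rotation 1 (CW):
_#_
###
After rotation 2 (CW):
#_
##
#_
After rotation 3 (CW):
###
_#_
After rotation 4 (CCW):
#_
##
#_
After rotation 5 (CW):
###
_#_

Answer: ###
_#_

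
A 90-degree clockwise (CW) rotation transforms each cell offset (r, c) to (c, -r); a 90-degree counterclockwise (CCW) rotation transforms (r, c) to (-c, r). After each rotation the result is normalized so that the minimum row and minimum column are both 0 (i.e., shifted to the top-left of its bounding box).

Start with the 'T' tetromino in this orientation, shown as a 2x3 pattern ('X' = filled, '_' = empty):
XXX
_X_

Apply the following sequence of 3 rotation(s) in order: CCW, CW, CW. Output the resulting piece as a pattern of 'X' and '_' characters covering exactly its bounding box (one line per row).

Answer: _X
XX
_X

Derivation:
Start:
XXX
_X_
After rotation 1 (CCW):
X_
XX
X_
After rotation 2 (CW):
XXX
_X_
After rotation 3 (CW):
_X
XX
_X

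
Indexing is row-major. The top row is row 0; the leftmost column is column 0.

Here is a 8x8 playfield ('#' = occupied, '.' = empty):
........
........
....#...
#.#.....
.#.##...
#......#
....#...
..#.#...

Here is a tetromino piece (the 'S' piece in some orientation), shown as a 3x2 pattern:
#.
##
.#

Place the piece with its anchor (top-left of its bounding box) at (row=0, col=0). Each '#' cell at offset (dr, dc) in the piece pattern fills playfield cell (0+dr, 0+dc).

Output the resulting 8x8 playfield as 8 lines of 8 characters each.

Answer: #.......
##......
.#..#...
#.#.....
.#.##...
#......#
....#...
..#.#...

Derivation:
Fill (0+0,0+0) = (0,0)
Fill (0+1,0+0) = (1,0)
Fill (0+1,0+1) = (1,1)
Fill (0+2,0+1) = (2,1)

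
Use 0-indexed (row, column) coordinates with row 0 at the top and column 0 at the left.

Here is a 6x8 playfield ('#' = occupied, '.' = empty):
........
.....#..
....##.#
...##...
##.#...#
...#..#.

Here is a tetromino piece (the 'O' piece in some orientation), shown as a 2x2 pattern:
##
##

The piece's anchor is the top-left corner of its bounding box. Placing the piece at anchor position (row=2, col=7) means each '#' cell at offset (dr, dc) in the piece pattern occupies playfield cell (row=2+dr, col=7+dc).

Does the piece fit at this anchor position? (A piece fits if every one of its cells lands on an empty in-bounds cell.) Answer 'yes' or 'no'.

Check each piece cell at anchor (2, 7):
  offset (0,0) -> (2,7): occupied ('#') -> FAIL
  offset (0,1) -> (2,8): out of bounds -> FAIL
  offset (1,0) -> (3,7): empty -> OK
  offset (1,1) -> (3,8): out of bounds -> FAIL
All cells valid: no

Answer: no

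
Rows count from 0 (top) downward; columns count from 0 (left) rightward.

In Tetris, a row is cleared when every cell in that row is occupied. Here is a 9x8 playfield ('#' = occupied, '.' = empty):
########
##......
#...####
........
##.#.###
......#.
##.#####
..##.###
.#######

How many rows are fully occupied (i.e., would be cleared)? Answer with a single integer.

Check each row:
  row 0: 0 empty cells -> FULL (clear)
  row 1: 6 empty cells -> not full
  row 2: 3 empty cells -> not full
  row 3: 8 empty cells -> not full
  row 4: 2 empty cells -> not full
  row 5: 7 empty cells -> not full
  row 6: 1 empty cell -> not full
  row 7: 3 empty cells -> not full
  row 8: 1 empty cell -> not full
Total rows cleared: 1

Answer: 1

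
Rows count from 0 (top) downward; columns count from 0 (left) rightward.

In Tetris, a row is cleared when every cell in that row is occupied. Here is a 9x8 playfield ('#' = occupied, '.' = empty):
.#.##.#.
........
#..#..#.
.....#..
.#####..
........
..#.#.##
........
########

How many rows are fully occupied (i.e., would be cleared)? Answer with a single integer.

Answer: 1

Derivation:
Check each row:
  row 0: 4 empty cells -> not full
  row 1: 8 empty cells -> not full
  row 2: 5 empty cells -> not full
  row 3: 7 empty cells -> not full
  row 4: 3 empty cells -> not full
  row 5: 8 empty cells -> not full
  row 6: 4 empty cells -> not full
  row 7: 8 empty cells -> not full
  row 8: 0 empty cells -> FULL (clear)
Total rows cleared: 1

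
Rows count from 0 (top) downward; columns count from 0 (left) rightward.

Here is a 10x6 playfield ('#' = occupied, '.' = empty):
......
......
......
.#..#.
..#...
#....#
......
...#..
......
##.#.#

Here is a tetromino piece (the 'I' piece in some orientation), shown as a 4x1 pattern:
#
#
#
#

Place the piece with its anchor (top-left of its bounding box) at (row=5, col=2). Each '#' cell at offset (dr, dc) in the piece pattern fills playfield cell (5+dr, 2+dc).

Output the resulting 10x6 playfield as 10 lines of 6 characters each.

Fill (5+0,2+0) = (5,2)
Fill (5+1,2+0) = (6,2)
Fill (5+2,2+0) = (7,2)
Fill (5+3,2+0) = (8,2)

Answer: ......
......
......
.#..#.
..#...
#.#..#
..#...
..##..
..#...
##.#.#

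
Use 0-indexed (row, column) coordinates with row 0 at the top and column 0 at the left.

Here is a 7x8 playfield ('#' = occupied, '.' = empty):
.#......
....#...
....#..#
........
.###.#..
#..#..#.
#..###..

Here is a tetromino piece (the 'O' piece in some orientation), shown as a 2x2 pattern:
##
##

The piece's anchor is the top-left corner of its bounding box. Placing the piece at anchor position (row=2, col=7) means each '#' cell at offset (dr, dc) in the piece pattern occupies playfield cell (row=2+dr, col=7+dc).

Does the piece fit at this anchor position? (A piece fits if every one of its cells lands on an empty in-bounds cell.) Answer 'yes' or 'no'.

Check each piece cell at anchor (2, 7):
  offset (0,0) -> (2,7): occupied ('#') -> FAIL
  offset (0,1) -> (2,8): out of bounds -> FAIL
  offset (1,0) -> (3,7): empty -> OK
  offset (1,1) -> (3,8): out of bounds -> FAIL
All cells valid: no

Answer: no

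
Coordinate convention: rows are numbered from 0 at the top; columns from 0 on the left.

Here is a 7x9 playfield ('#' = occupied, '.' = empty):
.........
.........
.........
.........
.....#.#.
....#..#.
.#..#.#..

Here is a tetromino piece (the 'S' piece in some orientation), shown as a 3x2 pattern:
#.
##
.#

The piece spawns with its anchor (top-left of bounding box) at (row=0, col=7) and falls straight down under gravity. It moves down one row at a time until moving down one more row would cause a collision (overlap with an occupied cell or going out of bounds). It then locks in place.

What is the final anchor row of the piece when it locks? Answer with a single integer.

Answer: 2

Derivation:
Spawn at (row=0, col=7). Try each row:
  row 0: fits
  row 1: fits
  row 2: fits
  row 3: blocked -> lock at row 2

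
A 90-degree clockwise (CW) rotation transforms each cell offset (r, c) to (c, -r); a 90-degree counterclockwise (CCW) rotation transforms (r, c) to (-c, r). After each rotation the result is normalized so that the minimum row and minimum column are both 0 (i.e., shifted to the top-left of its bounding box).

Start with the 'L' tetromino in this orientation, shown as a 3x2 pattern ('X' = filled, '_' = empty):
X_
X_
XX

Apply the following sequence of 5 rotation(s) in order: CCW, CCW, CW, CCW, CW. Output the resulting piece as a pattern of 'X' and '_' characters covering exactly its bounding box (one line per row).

Answer: __X
XXX

Derivation:
Start:
X_
X_
XX
After rotation 1 (CCW):
__X
XXX
After rotation 2 (CCW):
XX
_X
_X
After rotation 3 (CW):
__X
XXX
After rotation 4 (CCW):
XX
_X
_X
After rotation 5 (CW):
__X
XXX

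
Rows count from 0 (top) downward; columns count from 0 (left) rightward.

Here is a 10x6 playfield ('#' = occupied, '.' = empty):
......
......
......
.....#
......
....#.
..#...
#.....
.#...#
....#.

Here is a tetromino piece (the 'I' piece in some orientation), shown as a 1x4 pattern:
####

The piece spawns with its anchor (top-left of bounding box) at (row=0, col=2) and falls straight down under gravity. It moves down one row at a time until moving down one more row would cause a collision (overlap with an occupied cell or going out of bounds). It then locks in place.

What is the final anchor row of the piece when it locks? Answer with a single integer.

Spawn at (row=0, col=2). Try each row:
  row 0: fits
  row 1: fits
  row 2: fits
  row 3: blocked -> lock at row 2

Answer: 2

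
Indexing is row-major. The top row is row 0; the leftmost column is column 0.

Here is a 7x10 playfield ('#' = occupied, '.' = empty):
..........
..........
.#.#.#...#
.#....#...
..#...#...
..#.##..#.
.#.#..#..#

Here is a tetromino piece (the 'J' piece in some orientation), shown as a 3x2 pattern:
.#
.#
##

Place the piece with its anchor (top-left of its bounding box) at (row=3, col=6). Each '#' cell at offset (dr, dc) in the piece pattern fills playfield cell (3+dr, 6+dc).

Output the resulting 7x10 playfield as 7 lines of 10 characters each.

Fill (3+0,6+1) = (3,7)
Fill (3+1,6+1) = (4,7)
Fill (3+2,6+0) = (5,6)
Fill (3+2,6+1) = (5,7)

Answer: ..........
..........
.#.#.#...#
.#....##..
..#...##..
..#.#####.
.#.#..#..#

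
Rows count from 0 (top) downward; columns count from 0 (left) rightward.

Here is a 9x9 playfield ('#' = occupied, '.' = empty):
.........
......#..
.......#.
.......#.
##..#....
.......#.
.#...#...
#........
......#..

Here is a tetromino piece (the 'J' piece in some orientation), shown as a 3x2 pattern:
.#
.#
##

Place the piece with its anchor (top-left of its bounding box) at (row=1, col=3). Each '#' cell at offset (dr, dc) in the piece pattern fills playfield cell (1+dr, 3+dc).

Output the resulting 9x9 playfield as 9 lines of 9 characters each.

Answer: .........
....#.#..
....#..#.
...##..#.
##..#....
.......#.
.#...#...
#........
......#..

Derivation:
Fill (1+0,3+1) = (1,4)
Fill (1+1,3+1) = (2,4)
Fill (1+2,3+0) = (3,3)
Fill (1+2,3+1) = (3,4)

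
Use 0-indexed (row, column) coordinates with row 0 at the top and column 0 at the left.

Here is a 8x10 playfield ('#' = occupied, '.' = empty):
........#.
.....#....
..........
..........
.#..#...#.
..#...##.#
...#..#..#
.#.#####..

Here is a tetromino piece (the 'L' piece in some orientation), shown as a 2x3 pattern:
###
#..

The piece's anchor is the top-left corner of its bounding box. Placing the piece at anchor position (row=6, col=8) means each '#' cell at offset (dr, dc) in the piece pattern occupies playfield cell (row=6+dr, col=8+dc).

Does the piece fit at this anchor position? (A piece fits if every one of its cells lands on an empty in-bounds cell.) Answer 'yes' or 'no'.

Answer: no

Derivation:
Check each piece cell at anchor (6, 8):
  offset (0,0) -> (6,8): empty -> OK
  offset (0,1) -> (6,9): occupied ('#') -> FAIL
  offset (0,2) -> (6,10): out of bounds -> FAIL
  offset (1,0) -> (7,8): empty -> OK
All cells valid: no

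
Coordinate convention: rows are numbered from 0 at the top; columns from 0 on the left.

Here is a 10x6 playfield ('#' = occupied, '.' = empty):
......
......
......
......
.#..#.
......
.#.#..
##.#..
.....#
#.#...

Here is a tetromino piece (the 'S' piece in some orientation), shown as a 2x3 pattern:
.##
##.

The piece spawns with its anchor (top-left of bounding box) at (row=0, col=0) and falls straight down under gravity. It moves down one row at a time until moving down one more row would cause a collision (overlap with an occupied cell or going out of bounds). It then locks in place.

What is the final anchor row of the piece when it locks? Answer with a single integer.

Answer: 2

Derivation:
Spawn at (row=0, col=0). Try each row:
  row 0: fits
  row 1: fits
  row 2: fits
  row 3: blocked -> lock at row 2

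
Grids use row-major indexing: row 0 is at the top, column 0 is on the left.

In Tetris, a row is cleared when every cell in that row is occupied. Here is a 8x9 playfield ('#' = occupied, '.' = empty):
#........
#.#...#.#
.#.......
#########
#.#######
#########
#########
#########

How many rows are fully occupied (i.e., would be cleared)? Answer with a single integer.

Check each row:
  row 0: 8 empty cells -> not full
  row 1: 5 empty cells -> not full
  row 2: 8 empty cells -> not full
  row 3: 0 empty cells -> FULL (clear)
  row 4: 1 empty cell -> not full
  row 5: 0 empty cells -> FULL (clear)
  row 6: 0 empty cells -> FULL (clear)
  row 7: 0 empty cells -> FULL (clear)
Total rows cleared: 4

Answer: 4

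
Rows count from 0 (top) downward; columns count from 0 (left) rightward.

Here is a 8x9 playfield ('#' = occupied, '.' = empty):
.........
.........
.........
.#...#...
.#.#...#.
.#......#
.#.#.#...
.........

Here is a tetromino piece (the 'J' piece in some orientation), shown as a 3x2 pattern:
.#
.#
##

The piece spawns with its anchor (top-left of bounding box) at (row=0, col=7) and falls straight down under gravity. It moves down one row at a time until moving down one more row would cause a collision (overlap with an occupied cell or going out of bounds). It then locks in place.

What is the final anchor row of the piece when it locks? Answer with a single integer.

Spawn at (row=0, col=7). Try each row:
  row 0: fits
  row 1: fits
  row 2: blocked -> lock at row 1

Answer: 1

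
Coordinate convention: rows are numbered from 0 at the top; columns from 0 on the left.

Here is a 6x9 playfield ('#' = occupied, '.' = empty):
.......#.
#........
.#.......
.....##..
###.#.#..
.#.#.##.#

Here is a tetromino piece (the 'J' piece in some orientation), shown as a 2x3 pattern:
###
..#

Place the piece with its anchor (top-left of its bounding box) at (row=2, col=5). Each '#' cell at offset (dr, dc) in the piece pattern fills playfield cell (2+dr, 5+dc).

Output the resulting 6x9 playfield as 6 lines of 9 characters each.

Answer: .......#.
#........
.#...###.
.....###.
###.#.#..
.#.#.##.#

Derivation:
Fill (2+0,5+0) = (2,5)
Fill (2+0,5+1) = (2,6)
Fill (2+0,5+2) = (2,7)
Fill (2+1,5+2) = (3,7)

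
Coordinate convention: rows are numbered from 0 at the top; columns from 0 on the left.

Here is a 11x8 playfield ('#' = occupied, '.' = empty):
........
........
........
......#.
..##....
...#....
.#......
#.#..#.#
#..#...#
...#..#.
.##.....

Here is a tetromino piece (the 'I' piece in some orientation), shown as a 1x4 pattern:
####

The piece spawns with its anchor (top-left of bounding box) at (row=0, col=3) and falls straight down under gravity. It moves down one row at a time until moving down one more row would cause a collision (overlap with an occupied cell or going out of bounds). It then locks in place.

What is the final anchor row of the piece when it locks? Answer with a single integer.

Answer: 2

Derivation:
Spawn at (row=0, col=3). Try each row:
  row 0: fits
  row 1: fits
  row 2: fits
  row 3: blocked -> lock at row 2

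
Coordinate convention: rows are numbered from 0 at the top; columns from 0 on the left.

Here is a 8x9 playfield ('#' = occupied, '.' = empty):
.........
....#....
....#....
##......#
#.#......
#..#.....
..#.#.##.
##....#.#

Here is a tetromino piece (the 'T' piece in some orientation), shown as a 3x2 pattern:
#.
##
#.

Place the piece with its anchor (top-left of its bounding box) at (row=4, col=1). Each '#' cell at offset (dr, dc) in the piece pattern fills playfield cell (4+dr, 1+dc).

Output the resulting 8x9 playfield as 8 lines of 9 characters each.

Answer: .........
....#....
....#....
##......#
###......
####.....
.##.#.##.
##....#.#

Derivation:
Fill (4+0,1+0) = (4,1)
Fill (4+1,1+0) = (5,1)
Fill (4+1,1+1) = (5,2)
Fill (4+2,1+0) = (6,1)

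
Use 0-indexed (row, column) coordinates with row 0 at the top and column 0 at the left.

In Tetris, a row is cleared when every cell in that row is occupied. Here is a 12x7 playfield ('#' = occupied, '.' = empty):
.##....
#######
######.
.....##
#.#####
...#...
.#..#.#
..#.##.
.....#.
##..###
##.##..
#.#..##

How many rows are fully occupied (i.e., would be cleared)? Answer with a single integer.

Answer: 1

Derivation:
Check each row:
  row 0: 5 empty cells -> not full
  row 1: 0 empty cells -> FULL (clear)
  row 2: 1 empty cell -> not full
  row 3: 5 empty cells -> not full
  row 4: 1 empty cell -> not full
  row 5: 6 empty cells -> not full
  row 6: 4 empty cells -> not full
  row 7: 4 empty cells -> not full
  row 8: 6 empty cells -> not full
  row 9: 2 empty cells -> not full
  row 10: 3 empty cells -> not full
  row 11: 3 empty cells -> not full
Total rows cleared: 1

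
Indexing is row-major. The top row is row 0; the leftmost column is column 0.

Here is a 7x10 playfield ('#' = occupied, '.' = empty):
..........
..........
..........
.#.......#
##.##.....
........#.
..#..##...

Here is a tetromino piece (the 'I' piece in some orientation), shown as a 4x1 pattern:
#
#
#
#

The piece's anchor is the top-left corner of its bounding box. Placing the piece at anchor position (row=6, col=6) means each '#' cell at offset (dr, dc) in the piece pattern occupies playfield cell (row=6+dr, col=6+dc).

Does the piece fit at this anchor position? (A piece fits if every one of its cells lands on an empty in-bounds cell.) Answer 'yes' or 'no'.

Answer: no

Derivation:
Check each piece cell at anchor (6, 6):
  offset (0,0) -> (6,6): occupied ('#') -> FAIL
  offset (1,0) -> (7,6): out of bounds -> FAIL
  offset (2,0) -> (8,6): out of bounds -> FAIL
  offset (3,0) -> (9,6): out of bounds -> FAIL
All cells valid: no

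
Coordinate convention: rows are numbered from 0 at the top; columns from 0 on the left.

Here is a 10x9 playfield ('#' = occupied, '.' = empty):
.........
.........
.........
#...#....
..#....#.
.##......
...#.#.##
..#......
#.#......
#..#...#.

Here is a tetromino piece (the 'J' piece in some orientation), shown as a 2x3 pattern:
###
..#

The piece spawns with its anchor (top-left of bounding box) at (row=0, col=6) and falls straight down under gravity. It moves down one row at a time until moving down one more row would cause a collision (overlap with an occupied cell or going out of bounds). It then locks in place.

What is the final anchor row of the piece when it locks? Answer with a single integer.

Spawn at (row=0, col=6). Try each row:
  row 0: fits
  row 1: fits
  row 2: fits
  row 3: fits
  row 4: blocked -> lock at row 3

Answer: 3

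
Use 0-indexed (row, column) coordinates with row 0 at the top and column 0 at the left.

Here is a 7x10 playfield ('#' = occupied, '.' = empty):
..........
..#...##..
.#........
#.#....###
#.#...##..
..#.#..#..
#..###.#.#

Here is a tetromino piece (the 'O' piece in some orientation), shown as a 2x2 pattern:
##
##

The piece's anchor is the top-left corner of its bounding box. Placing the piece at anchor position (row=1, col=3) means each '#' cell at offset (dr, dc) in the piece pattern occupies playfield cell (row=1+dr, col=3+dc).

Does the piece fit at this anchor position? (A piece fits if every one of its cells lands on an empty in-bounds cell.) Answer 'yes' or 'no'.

Answer: yes

Derivation:
Check each piece cell at anchor (1, 3):
  offset (0,0) -> (1,3): empty -> OK
  offset (0,1) -> (1,4): empty -> OK
  offset (1,0) -> (2,3): empty -> OK
  offset (1,1) -> (2,4): empty -> OK
All cells valid: yes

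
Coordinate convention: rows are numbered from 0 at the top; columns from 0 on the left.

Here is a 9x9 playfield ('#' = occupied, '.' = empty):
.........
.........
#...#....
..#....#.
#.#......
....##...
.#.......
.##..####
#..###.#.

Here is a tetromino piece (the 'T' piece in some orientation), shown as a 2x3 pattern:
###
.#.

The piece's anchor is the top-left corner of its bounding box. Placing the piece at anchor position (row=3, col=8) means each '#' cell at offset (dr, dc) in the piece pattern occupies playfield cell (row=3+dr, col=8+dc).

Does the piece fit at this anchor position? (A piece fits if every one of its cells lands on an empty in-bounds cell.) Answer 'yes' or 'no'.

Check each piece cell at anchor (3, 8):
  offset (0,0) -> (3,8): empty -> OK
  offset (0,1) -> (3,9): out of bounds -> FAIL
  offset (0,2) -> (3,10): out of bounds -> FAIL
  offset (1,1) -> (4,9): out of bounds -> FAIL
All cells valid: no

Answer: no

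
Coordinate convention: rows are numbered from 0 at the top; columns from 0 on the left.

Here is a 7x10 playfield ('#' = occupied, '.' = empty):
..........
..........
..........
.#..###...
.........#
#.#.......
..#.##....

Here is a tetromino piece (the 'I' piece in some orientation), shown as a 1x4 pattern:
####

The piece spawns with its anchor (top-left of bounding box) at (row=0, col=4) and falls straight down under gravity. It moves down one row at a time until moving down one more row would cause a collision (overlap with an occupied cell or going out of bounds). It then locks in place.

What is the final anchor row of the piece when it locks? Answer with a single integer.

Answer: 2

Derivation:
Spawn at (row=0, col=4). Try each row:
  row 0: fits
  row 1: fits
  row 2: fits
  row 3: blocked -> lock at row 2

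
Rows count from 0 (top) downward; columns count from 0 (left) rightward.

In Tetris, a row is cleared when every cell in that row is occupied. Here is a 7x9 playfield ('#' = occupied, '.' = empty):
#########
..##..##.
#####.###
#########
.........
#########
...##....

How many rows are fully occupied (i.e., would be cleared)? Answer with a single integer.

Answer: 3

Derivation:
Check each row:
  row 0: 0 empty cells -> FULL (clear)
  row 1: 5 empty cells -> not full
  row 2: 1 empty cell -> not full
  row 3: 0 empty cells -> FULL (clear)
  row 4: 9 empty cells -> not full
  row 5: 0 empty cells -> FULL (clear)
  row 6: 7 empty cells -> not full
Total rows cleared: 3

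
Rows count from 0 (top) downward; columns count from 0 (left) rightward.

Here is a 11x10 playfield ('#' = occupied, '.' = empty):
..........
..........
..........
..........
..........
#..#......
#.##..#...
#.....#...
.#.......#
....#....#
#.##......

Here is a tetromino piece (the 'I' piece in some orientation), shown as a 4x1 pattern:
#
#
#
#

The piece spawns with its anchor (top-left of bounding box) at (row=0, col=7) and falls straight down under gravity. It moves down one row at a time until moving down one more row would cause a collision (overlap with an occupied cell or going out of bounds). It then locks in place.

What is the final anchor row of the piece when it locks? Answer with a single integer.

Spawn at (row=0, col=7). Try each row:
  row 0: fits
  row 1: fits
  row 2: fits
  row 3: fits
  row 4: fits
  row 5: fits
  row 6: fits
  row 7: fits
  row 8: blocked -> lock at row 7

Answer: 7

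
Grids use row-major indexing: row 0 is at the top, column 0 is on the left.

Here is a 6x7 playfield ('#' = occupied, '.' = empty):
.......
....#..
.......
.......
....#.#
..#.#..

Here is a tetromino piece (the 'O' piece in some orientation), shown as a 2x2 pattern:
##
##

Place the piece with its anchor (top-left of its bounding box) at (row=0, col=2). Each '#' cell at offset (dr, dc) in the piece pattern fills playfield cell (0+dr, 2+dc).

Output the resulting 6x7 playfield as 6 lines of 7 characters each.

Fill (0+0,2+0) = (0,2)
Fill (0+0,2+1) = (0,3)
Fill (0+1,2+0) = (1,2)
Fill (0+1,2+1) = (1,3)

Answer: ..##...
..###..
.......
.......
....#.#
..#.#..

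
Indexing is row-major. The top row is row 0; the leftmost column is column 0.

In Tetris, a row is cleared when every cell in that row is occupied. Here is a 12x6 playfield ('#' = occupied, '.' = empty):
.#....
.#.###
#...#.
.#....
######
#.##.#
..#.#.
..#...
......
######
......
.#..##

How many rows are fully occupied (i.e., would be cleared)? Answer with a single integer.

Check each row:
  row 0: 5 empty cells -> not full
  row 1: 2 empty cells -> not full
  row 2: 4 empty cells -> not full
  row 3: 5 empty cells -> not full
  row 4: 0 empty cells -> FULL (clear)
  row 5: 2 empty cells -> not full
  row 6: 4 empty cells -> not full
  row 7: 5 empty cells -> not full
  row 8: 6 empty cells -> not full
  row 9: 0 empty cells -> FULL (clear)
  row 10: 6 empty cells -> not full
  row 11: 3 empty cells -> not full
Total rows cleared: 2

Answer: 2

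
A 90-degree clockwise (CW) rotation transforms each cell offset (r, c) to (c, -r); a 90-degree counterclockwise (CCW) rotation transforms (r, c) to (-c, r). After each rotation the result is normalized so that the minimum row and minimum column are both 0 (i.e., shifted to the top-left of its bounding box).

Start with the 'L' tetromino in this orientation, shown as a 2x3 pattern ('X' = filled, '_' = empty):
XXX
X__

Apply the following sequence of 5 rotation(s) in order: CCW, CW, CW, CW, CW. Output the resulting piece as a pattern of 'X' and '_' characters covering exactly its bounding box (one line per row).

Answer: X_
X_
XX

Derivation:
Start:
XXX
X__
After rotation 1 (CCW):
X_
X_
XX
After rotation 2 (CW):
XXX
X__
After rotation 3 (CW):
XX
_X
_X
After rotation 4 (CW):
__X
XXX
After rotation 5 (CW):
X_
X_
XX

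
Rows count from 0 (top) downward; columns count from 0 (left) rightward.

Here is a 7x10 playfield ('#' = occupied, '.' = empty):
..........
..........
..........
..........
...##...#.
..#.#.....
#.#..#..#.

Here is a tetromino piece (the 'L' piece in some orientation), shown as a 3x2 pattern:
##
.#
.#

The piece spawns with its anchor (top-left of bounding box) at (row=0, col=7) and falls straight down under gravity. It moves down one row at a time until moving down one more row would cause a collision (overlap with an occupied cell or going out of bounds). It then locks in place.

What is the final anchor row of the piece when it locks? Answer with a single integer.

Spawn at (row=0, col=7). Try each row:
  row 0: fits
  row 1: fits
  row 2: blocked -> lock at row 1

Answer: 1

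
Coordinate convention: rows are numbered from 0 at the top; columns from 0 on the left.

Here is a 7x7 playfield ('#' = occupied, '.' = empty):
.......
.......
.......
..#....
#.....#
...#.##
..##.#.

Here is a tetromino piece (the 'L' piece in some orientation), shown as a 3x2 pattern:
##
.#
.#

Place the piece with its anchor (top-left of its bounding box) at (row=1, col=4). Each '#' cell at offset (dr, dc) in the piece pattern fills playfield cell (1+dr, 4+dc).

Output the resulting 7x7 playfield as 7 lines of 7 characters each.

Answer: .......
....##.
.....#.
..#..#.
#.....#
...#.##
..##.#.

Derivation:
Fill (1+0,4+0) = (1,4)
Fill (1+0,4+1) = (1,5)
Fill (1+1,4+1) = (2,5)
Fill (1+2,4+1) = (3,5)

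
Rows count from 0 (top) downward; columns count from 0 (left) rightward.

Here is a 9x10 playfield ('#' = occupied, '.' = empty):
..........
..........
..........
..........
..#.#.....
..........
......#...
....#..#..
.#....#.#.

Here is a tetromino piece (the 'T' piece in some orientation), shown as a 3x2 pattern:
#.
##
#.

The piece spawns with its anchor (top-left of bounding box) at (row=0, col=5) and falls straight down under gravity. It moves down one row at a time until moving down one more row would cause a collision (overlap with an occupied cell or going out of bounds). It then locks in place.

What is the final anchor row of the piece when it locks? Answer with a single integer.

Spawn at (row=0, col=5). Try each row:
  row 0: fits
  row 1: fits
  row 2: fits
  row 3: fits
  row 4: fits
  row 5: blocked -> lock at row 4

Answer: 4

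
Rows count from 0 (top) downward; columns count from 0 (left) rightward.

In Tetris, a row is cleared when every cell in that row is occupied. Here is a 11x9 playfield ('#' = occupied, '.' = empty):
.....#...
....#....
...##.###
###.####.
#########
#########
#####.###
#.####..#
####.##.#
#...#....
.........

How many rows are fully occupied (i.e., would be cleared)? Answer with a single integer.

Answer: 2

Derivation:
Check each row:
  row 0: 8 empty cells -> not full
  row 1: 8 empty cells -> not full
  row 2: 4 empty cells -> not full
  row 3: 2 empty cells -> not full
  row 4: 0 empty cells -> FULL (clear)
  row 5: 0 empty cells -> FULL (clear)
  row 6: 1 empty cell -> not full
  row 7: 3 empty cells -> not full
  row 8: 2 empty cells -> not full
  row 9: 7 empty cells -> not full
  row 10: 9 empty cells -> not full
Total rows cleared: 2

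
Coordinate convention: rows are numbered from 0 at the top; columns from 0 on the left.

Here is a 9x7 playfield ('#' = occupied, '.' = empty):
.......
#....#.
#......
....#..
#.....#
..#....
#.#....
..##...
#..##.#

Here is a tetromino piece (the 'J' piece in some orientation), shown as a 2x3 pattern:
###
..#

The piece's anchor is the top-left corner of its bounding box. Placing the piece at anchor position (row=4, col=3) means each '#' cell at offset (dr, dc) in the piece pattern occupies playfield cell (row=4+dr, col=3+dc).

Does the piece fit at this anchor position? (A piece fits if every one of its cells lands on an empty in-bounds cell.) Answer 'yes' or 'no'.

Answer: yes

Derivation:
Check each piece cell at anchor (4, 3):
  offset (0,0) -> (4,3): empty -> OK
  offset (0,1) -> (4,4): empty -> OK
  offset (0,2) -> (4,5): empty -> OK
  offset (1,2) -> (5,5): empty -> OK
All cells valid: yes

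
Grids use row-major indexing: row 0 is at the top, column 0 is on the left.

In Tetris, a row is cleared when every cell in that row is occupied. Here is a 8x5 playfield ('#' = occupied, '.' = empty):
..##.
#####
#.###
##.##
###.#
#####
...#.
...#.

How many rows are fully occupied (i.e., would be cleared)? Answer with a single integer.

Answer: 2

Derivation:
Check each row:
  row 0: 3 empty cells -> not full
  row 1: 0 empty cells -> FULL (clear)
  row 2: 1 empty cell -> not full
  row 3: 1 empty cell -> not full
  row 4: 1 empty cell -> not full
  row 5: 0 empty cells -> FULL (clear)
  row 6: 4 empty cells -> not full
  row 7: 4 empty cells -> not full
Total rows cleared: 2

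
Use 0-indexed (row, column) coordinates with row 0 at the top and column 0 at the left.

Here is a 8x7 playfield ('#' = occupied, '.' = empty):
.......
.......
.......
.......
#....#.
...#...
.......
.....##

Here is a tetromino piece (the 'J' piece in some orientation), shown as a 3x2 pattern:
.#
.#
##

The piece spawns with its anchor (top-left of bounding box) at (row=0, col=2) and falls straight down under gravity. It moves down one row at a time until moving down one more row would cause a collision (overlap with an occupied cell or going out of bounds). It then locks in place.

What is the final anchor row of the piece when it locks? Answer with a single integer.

Answer: 2

Derivation:
Spawn at (row=0, col=2). Try each row:
  row 0: fits
  row 1: fits
  row 2: fits
  row 3: blocked -> lock at row 2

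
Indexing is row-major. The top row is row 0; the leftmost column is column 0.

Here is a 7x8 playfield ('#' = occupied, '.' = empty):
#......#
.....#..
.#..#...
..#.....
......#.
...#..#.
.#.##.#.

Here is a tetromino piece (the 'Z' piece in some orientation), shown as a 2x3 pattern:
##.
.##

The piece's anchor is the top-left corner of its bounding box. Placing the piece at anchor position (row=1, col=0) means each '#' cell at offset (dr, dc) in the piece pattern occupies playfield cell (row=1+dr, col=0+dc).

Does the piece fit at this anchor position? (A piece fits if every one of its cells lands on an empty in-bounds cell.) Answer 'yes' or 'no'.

Check each piece cell at anchor (1, 0):
  offset (0,0) -> (1,0): empty -> OK
  offset (0,1) -> (1,1): empty -> OK
  offset (1,1) -> (2,1): occupied ('#') -> FAIL
  offset (1,2) -> (2,2): empty -> OK
All cells valid: no

Answer: no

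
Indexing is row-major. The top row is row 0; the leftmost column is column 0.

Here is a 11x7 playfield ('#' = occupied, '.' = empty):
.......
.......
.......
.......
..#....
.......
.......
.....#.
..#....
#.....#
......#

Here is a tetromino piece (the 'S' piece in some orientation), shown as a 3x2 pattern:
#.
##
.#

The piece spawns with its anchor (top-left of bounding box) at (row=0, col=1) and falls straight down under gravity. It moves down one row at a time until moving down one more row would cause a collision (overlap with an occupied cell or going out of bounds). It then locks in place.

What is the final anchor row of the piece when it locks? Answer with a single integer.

Spawn at (row=0, col=1). Try each row:
  row 0: fits
  row 1: fits
  row 2: blocked -> lock at row 1

Answer: 1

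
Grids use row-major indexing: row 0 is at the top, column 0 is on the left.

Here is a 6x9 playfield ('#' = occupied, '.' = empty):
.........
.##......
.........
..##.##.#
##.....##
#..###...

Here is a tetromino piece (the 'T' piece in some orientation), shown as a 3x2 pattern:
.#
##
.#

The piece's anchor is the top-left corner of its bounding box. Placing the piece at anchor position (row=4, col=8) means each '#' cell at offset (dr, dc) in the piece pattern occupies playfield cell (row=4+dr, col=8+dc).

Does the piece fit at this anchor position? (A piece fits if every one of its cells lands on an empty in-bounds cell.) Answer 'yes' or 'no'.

Check each piece cell at anchor (4, 8):
  offset (0,1) -> (4,9): out of bounds -> FAIL
  offset (1,0) -> (5,8): empty -> OK
  offset (1,1) -> (5,9): out of bounds -> FAIL
  offset (2,1) -> (6,9): out of bounds -> FAIL
All cells valid: no

Answer: no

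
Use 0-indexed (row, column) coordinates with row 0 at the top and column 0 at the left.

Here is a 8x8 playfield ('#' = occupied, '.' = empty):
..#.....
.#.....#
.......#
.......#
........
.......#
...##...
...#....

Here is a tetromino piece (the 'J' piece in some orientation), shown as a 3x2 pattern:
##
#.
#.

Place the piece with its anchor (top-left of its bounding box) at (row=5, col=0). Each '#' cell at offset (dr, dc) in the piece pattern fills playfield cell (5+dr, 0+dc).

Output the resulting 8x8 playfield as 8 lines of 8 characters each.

Answer: ..#.....
.#.....#
.......#
.......#
........
##.....#
#..##...
#..#....

Derivation:
Fill (5+0,0+0) = (5,0)
Fill (5+0,0+1) = (5,1)
Fill (5+1,0+0) = (6,0)
Fill (5+2,0+0) = (7,0)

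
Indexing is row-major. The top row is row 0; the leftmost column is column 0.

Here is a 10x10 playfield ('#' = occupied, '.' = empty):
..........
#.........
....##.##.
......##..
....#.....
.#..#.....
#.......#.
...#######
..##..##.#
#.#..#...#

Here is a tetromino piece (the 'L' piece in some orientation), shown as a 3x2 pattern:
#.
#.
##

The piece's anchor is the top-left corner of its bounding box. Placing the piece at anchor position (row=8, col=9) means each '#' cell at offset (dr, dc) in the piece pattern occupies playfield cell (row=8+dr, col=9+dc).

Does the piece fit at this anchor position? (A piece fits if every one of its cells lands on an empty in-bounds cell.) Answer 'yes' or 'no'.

Answer: no

Derivation:
Check each piece cell at anchor (8, 9):
  offset (0,0) -> (8,9): occupied ('#') -> FAIL
  offset (1,0) -> (9,9): occupied ('#') -> FAIL
  offset (2,0) -> (10,9): out of bounds -> FAIL
  offset (2,1) -> (10,10): out of bounds -> FAIL
All cells valid: no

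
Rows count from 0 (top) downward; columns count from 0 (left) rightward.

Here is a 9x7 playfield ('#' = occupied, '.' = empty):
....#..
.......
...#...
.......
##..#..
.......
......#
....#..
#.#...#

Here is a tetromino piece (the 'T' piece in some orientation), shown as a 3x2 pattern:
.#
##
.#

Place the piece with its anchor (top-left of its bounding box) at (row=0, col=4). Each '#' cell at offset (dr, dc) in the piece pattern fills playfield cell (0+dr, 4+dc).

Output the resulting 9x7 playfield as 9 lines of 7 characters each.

Fill (0+0,4+1) = (0,5)
Fill (0+1,4+0) = (1,4)
Fill (0+1,4+1) = (1,5)
Fill (0+2,4+1) = (2,5)

Answer: ....##.
....##.
...#.#.
.......
##..#..
.......
......#
....#..
#.#...#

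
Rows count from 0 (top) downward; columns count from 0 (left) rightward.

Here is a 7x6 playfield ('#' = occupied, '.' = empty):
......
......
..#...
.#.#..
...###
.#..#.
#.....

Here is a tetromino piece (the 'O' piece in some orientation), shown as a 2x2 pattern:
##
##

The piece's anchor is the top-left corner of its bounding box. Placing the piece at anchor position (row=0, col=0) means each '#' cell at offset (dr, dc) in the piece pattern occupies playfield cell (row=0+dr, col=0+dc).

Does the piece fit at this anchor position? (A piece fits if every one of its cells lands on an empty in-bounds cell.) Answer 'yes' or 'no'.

Answer: yes

Derivation:
Check each piece cell at anchor (0, 0):
  offset (0,0) -> (0,0): empty -> OK
  offset (0,1) -> (0,1): empty -> OK
  offset (1,0) -> (1,0): empty -> OK
  offset (1,1) -> (1,1): empty -> OK
All cells valid: yes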